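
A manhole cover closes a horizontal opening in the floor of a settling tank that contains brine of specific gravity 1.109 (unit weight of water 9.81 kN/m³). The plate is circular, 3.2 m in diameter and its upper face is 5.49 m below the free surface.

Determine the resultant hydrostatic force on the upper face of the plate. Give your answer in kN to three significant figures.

γ = 1.109 × 9.81 = 10.87929 kN/m³.
The plate is horizontal, so pressure is uniform at p = γ·h = 10.87929 × 5.49 = 59.7273 kN/m².
A = π(1.6)² = 8.04248 m².
F = p·A = 59.7273 × 8.04248 = 480.356 kN.

F ≈ 480 kN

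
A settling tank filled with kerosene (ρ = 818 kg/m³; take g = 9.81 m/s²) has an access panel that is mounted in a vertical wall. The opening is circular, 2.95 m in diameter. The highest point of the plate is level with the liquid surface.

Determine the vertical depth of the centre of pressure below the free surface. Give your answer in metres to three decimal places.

h_p = 1.844 m

γ = ρg = 818 × 9.81 / 1000 = 8.02458 kN/m³.
The centroid is at the centre, 1.475 m below the top of the plate, so the centroid depth is h_c = 1.475 m.
A = π(1.475)² = 6.83493 m².
Resultant F = γ·h_c·A = 8.02458 × 1.475 × 6.83493 = 80.9 kN.
I_c = πr⁴/4 = π × 1.475⁴/4 = 3.71756 m⁴.
Centre of pressure: y_p = y_c + I_c/(y_c·A) = 1.475 + 3.71756/(1.475 × 6.83493) = 1.475 + 0.36875 = 1.84375 m along the plane.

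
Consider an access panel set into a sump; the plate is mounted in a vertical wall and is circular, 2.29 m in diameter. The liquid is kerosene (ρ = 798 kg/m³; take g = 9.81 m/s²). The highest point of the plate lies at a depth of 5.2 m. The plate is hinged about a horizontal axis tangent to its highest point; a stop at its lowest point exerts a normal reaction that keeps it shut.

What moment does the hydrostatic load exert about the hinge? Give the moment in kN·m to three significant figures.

M ≈ 245 kN·m

γ = ρg = 798 × 9.81 / 1000 = 7.82838 kN/m³.
The centroid is at the centre, 1.145 m below the top of the plate, so the centroid depth is h_c = 5.2 + 1.145 = 6.345 m.
A = π(1.145)² = 4.11871 m².
Resultant F = γ·h_c·A = 7.82838 × 6.345 × 4.11871 = 204.581 kN.
I_c = πr⁴/4 = π × 1.145⁴/4 = 1.34993 m⁴.
Centre of pressure: y_p = y_c + I_c/(y_c·A) = 6.345 + 1.34993/(6.345 × 4.11871) = 6.345 + 0.0516557 = 6.39666 m along the plane.
The resultant acts 1.145 + 0.0516557 = 1.19666 m (along the plate) below the hinge at the top edge, so the moment about the hinge is M = F × 1.19666 = 204.581 × 1.19666 = 244.814 kN·m.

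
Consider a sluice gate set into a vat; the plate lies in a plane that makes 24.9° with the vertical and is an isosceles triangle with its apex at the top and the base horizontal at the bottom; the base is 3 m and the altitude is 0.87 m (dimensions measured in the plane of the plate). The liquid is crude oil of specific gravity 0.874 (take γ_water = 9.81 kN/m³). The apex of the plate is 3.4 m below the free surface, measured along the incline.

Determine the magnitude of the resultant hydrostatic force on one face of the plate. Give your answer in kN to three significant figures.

γ = 0.874 × 9.81 = 8.57394 kN/m³.
The plate makes 24.9° with the vertical, i.e. θ = 90° − 24.9° = 65.1° to the horizontal. Measuring y along the incline from the free-surface line, vertical depth h = y·sinθ with sinθ = 0.907044.
With the apex up, the centroid sits 2h/3 = 2 × 0.87/3 = 0.58 m below the apex, so y_c = 3.4 + 0.58 = 3.98 m and h_c = 3.98 × 0.907044 = 3.61004 m.
A = ½ × 3 × 0.87 = 1.305 m².
Resultant F = γ·h_c·A = 8.57394 × 3.61004 × 1.305 = 40.3927 kN.

F ≈ 40.4 kN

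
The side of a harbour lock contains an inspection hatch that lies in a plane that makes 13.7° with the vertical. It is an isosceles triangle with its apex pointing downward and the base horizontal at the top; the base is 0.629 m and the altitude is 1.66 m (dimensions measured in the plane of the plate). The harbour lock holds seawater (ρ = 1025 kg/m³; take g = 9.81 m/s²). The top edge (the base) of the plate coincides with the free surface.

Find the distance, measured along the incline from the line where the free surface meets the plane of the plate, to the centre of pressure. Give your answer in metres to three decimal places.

y_p = 0.830 m

γ = ρg = 1025 × 9.81 / 1000 = 10.05525 kN/m³.
The plate makes 13.7° with the vertical, i.e. θ = 90° − 13.7° = 76.3° to the horizontal. Measuring y along the incline from the free-surface line, vertical depth h = y·sinθ with sinθ = 0.971549.
With the apex down, the centroid sits h/3 = 1.66/3 = 0.553333 m below the base (the top edge), so y_c = 0.553333 m and h_c = 0.553333 × 0.971549 = 0.53759 m.
A = ½ × 0.629 × 1.66 = 0.52207 m².
Resultant F = γ·h_c·A = 10.05525 × 0.53759 × 0.52207 = 2.8221 kN.
I_c = b·h³/36 = 0.629 × 1.66³/36 = 0.0799231 m⁴.
Centre of pressure: y_p = y_c + I_c/(y_c·A) = 0.553333 + 0.0799231/(0.553333 × 0.52207) = 0.553333 + 0.276667 = 0.83 m along the plane.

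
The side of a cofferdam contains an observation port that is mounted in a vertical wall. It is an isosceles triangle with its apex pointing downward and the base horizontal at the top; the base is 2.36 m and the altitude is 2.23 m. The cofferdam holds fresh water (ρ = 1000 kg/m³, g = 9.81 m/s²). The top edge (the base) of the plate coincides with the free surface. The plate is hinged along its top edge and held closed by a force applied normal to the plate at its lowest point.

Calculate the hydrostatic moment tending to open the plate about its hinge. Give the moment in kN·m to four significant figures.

M ≈ 21.40 kN·m

γ = ρg = 1000 × 9.81 = 9810 N/m³ = 9.81 kN/m³.
With the apex down, the centroid sits h/3 = 2.23/3 = 0.743333 m below the base (the top edge), so the centroid depth is h_c = 0.743333 m.
A = ½ × 2.36 × 2.23 = 2.6314 m².
Resultant F = γ·h_c·A = 9.81 × 0.743333 × 2.6314 = 19.1884 kN.
I_c = b·h³/36 = 2.36 × 2.23³/36 = 0.726983 m⁴.
Centre of pressure: y_p = y_c + I_c/(y_c·A) = 0.743333 + 0.726983/(0.743333 × 2.6314) = 0.743333 + 0.371667 = 1.115 m along the plane.
The resultant acts 0.743333 + 0.371667 = 1.115 m (along the plate) below the hinge at the top edge, so the moment about the hinge is M = F × 1.115 = 19.1884 × 1.115 = 21.3951 kN·m.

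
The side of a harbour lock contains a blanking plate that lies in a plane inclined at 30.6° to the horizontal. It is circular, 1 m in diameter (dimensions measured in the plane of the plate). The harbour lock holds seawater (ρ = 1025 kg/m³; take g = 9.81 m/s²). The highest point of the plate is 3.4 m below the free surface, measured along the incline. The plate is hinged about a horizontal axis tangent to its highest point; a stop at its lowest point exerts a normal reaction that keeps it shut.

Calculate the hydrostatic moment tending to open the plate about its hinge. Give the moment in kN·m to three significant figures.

γ = ρg = 1025 × 9.81 / 1000 = 10.05525 kN/m³.
Let θ = 30.6° be the plate's angle to the horizontal; measure y along the incline from where the plane meets the free surface. Vertical depth h = y·sinθ with sinθ = 0.509041.
The centroid is at the centre, 0.5 m below the top of the plate, so y_c = 3.4 + 0.5 = 3.9 m and h_c = 3.9 × 0.509041 = 1.98526 m.
A = π(0.5)² = 0.785398 m².
Resultant F = γ·h_c·A = 10.05525 × 1.98526 × 0.785398 = 15.6783 kN.
I_c = πr⁴/4 = π × 0.5⁴/4 = 0.0490874 m⁴.
Centre of pressure: y_p = y_c + I_c/(y_c·A) = 3.9 + 0.0490874/(3.9 × 0.785398) = 3.9 + 0.0160256 = 3.91603 m along the plane.
The resultant acts 0.5 + 0.0160256 = 0.516026 m (along the plate) below the hinge at the top edge, so the moment about the hinge is M = F × 0.516026 = 15.6783 × 0.516026 = 8.09041 kN·m.

M ≈ 8.09 kN·m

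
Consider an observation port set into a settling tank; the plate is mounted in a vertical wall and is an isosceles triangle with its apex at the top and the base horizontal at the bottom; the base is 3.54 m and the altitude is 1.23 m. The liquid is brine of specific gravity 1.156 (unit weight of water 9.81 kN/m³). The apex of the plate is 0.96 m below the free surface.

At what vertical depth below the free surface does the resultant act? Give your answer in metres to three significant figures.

γ = 1.156 × 9.81 = 11.34036 kN/m³.
With the apex up, the centroid sits 2h/3 = 2 × 1.23/3 = 0.82 m below the apex, so the centroid depth is h_c = 0.96 + 0.82 = 1.78 m.
A = ½ × 3.54 × 1.23 = 2.1771 m².
Resultant F = γ·h_c·A = 11.34036 × 1.78 × 2.1771 = 43.9466 kN.
I_c = b·h³/36 = 3.54 × 1.23³/36 = 0.182985 m⁴.
Centre of pressure: y_p = y_c + I_c/(y_c·A) = 1.78 + 0.182985/(1.78 × 2.1771) = 1.78 + 0.047219 = 1.82722 m along the plane.

h_p = 1.83 m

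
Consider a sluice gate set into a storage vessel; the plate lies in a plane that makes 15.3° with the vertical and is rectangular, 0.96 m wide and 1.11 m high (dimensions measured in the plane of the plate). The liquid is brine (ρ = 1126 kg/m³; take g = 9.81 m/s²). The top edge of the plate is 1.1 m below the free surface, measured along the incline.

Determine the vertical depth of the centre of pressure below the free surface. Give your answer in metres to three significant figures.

h_p = 1.66 m

γ = ρg = 1126 × 9.81 / 1000 = 11.04606 kN/m³.
The plate makes 15.3° with the vertical, i.e. θ = 90° − 15.3° = 74.7° to the horizontal. Measuring y along the incline from the free-surface line, vertical depth h = y·sinθ with sinθ = 0.964557.
The centroid lies 1.11/2 = 0.555 m below the top edge, so y_c = 1.1 + 0.555 = 1.655 m and h_c = 1.655 × 0.964557 = 1.59634 m.
A = 0.96 × 1.11 = 1.0656 m².
Resultant F = γ·h_c·A = 11.04606 × 1.59634 × 1.0656 = 18.79 kN.
I_c = b·h³/12 = 0.96 × 1.11³/12 = 0.10941 m⁴.
Centre of pressure: y_p = y_c + I_c/(y_c·A) = 1.655 + 0.10941/(1.655 × 1.0656) = 1.655 + 0.062039 = 1.71704 m along the plane.
Vertically, h_p = y_p·sinθ = 1.71704 × 0.964557 = 1.65618 m.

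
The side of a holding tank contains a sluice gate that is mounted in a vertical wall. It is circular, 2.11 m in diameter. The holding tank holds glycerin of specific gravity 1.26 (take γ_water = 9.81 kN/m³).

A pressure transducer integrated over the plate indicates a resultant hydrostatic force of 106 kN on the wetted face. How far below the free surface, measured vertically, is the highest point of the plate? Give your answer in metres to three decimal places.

γ = 1.26 × 9.81 = 12.3606 kN/m³.
A = π(1.055)² = 3.49667 m².
From F = γ·h_c·A, the centroid depth is h_c = 106/(12.3606 × 3.49667) = 2.45251 m.
The centroid is at the centre, 1.055 m below the top of the plate, so the highest point sits at h_top = 2.45251 − 1.055 = 1.39751 m below the surface.

d_top ≈ 1.398 m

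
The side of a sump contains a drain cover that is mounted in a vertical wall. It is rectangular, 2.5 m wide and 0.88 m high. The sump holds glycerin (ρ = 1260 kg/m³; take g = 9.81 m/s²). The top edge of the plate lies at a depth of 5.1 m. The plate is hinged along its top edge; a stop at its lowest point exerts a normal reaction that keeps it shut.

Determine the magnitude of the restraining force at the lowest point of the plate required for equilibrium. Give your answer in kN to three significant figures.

P ≈ 77.3 kN

γ = ρg = 1260 × 9.81 / 1000 = 12.3606 kN/m³.
The centroid lies 0.88/2 = 0.44 m below the top edge, so the centroid depth is h_c = 5.1 + 0.44 = 5.54 m.
A = 2.5 × 0.88 = 2.2 m².
Resultant F = γ·h_c·A = 12.3606 × 5.54 × 2.2 = 150.651 kN.
I_c = b·h³/12 = 2.5 × 0.88³/12 = 0.141973 m⁴.
Centre of pressure: y_p = y_c + I_c/(y_c·A) = 5.54 + 0.141973/(5.54 × 2.2) = 5.54 + 0.0116486 = 5.55165 m along the plane.
The resultant acts 0.44 + 0.0116486 = 0.451649 m (along the plate) below the hinge at the top edge, so the moment about the hinge is M = F × 0.451649 = 150.651 × 0.451649 = 68.0414 kN·m.
A normal force at the bottom, 0.88 m from the hinge, must supply this moment: P = 68.0414/0.88 = 77.3198 kN.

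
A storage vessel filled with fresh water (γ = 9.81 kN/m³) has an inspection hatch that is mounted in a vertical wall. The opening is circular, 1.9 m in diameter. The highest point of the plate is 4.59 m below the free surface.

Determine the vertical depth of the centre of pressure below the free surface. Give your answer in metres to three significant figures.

γ = 9.81 kN/m³.
The centroid is at the centre, 0.95 m below the top of the plate, so the centroid depth is h_c = 4.59 + 0.95 = 5.54 m.
A = π(0.95)² = 2.83529 m².
Resultant F = γ·h_c·A = 9.81 × 5.54 × 2.83529 = 154.091 kN.
I_c = πr⁴/4 = π × 0.95⁴/4 = 0.639712 m⁴.
Centre of pressure: y_p = y_c + I_c/(y_c·A) = 5.54 + 0.639712/(5.54 × 2.83529) = 5.54 + 0.0407265 = 5.58073 m along the plane.

h_p = 5.58 m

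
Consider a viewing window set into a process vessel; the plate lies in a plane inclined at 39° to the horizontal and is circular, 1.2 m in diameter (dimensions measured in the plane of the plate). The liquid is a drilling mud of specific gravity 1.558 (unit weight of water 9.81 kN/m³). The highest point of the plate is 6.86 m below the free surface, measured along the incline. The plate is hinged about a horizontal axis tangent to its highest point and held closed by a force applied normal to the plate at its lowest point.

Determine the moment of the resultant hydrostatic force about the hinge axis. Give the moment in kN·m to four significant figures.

M ≈ 49.67 kN·m

γ = 1.558 × 9.81 = 15.28398 kN/m³.
Let θ = 39° be the plate's angle to the horizontal; measure y along the incline from where the plane meets the free surface. Vertical depth h = y·sinθ with sinθ = 0.629320.
The centroid is at the centre, 0.6 m below the top of the plate, so y_c = 6.86 + 0.6 = 7.46 m and h_c = 7.46 × 0.629320 = 4.69473 m.
A = π(0.6)² = 1.13097 m².
Resultant F = γ·h_c·A = 15.28398 × 4.69473 × 1.13097 = 81.1518 kN.
I_c = πr⁴/4 = π × 0.6⁴/4 = 0.101788 m⁴.
Centre of pressure: y_p = y_c + I_c/(y_c·A) = 7.46 + 0.101788/(7.46 × 1.13097) = 7.46 + 0.0120644 = 7.47206 m along the plane.
The resultant acts 0.6 + 0.0120644 = 0.612064 m (along the plate) below the hinge at the top edge, so the moment about the hinge is M = F × 0.612064 = 81.1518 × 0.612064 = 49.6701 kN·m.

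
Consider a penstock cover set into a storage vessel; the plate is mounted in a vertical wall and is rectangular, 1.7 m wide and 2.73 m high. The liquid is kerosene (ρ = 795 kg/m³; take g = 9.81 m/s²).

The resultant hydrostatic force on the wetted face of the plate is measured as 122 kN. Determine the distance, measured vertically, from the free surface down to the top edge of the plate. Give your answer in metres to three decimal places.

d_top ≈ 2.006 m

γ = ρg = 795 × 9.81 / 1000 = 7.79895 kN/m³.
A = 1.7 × 2.73 = 4.641 m².
From F = γ·h_c·A, the centroid depth is h_c = 122/(7.79895 × 4.641) = 3.37064 m.
The centroid lies 2.73/2 = 1.365 m below the top edge, so the top edge sits at h_top = 3.37064 − 1.365 = 2.00564 m below the surface.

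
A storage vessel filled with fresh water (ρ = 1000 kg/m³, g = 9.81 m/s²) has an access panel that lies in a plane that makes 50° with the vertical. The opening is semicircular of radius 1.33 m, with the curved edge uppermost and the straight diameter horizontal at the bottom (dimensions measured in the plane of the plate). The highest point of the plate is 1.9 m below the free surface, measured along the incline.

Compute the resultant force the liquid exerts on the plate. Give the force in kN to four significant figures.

F ≈ 46.70 kN

γ = ρg = 1000 × 9.81 = 9810 N/m³ = 9.81 kN/m³.
The plate makes 50° with the vertical, i.e. θ = 90° − 50° = 40° to the horizontal. Measuring y along the incline from the free-surface line, vertical depth h = y·sinθ with sinθ = 0.642788.
The centroid lies 4r/(3π) = 0.56447 m above the diameter, so r − 4r/(3π) = 1.33 − 0.56447 = 0.76553 m below the topmost point, so y_c = 1.9 + 0.76553 = 2.66553 m and h_c = 2.66553 × 0.642788 = 1.71337 m.
A = πr²/2 = π × 1.33²/2 = 2.77858 m².
Resultant F = γ·h_c·A = 9.81 × 1.71337 × 2.77858 = 46.7028 kN.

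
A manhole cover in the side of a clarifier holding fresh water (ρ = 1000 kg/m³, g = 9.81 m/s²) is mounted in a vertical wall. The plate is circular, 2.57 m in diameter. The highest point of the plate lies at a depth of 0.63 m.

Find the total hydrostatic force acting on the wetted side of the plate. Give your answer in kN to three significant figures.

γ = ρg = 1000 × 9.81 = 9810 N/m³ = 9.81 kN/m³.
The centroid is at the centre, 1.285 m below the top of the plate, so the centroid depth is h_c = 0.63 + 1.285 = 1.915 m.
A = π(1.285)² = 5.18748 m².
Resultant F = γ·h_c·A = 9.81 × 1.915 × 5.18748 = 97.4528 kN.

F ≈ 97.5 kN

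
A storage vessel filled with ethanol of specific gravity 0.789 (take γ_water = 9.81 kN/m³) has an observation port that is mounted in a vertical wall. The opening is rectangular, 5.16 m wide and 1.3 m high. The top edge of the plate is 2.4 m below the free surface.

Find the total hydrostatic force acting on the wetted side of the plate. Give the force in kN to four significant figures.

γ = 0.789 × 9.81 = 7.74009 kN/m³.
The centroid lies 1.3/2 = 0.65 m below the top edge, so the centroid depth is h_c = 2.4 + 0.65 = 3.05 m.
A = 5.16 × 1.3 = 6.708 m².
Resultant F = γ·h_c·A = 7.74009 × 3.05 × 6.708 = 158.358 kN.

F ≈ 158.4 kN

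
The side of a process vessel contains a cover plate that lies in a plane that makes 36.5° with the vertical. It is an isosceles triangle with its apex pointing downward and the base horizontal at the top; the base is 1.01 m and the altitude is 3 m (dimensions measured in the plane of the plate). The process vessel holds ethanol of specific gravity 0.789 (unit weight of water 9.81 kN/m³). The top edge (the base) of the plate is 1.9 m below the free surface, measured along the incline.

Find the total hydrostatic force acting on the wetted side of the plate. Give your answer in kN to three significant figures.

F ≈ 27.3 kN

γ = 0.789 × 9.81 = 7.74009 kN/m³.
The plate makes 36.5° with the vertical, i.e. θ = 90° − 36.5° = 53.5° to the horizontal. Measuring y along the incline from the free-surface line, vertical depth h = y·sinθ with sinθ = 0.803857.
With the apex down, the centroid sits h/3 = 3/3 = 1 m below the base (the top edge), so y_c = 1.9 + 1 = 2.9 m and h_c = 2.9 × 0.803857 = 2.33119 m.
A = ½ × 1.01 × 3 = 1.515 m².
Resultant F = γ·h_c·A = 7.74009 × 2.33119 × 1.515 = 27.3361 kN.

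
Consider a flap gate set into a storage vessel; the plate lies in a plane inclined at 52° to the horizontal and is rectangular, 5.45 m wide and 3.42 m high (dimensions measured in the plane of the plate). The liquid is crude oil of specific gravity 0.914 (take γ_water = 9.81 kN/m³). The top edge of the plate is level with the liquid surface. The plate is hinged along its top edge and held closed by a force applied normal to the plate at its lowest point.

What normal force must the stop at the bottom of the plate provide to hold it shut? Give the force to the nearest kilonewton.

P ≈ 150 kN

γ = 0.914 × 9.81 = 8.96634 kN/m³.
Let θ = 52° be the plate's angle to the horizontal; measure y along the incline from where the plane meets the free surface. Vertical depth h = y·sinθ with sinθ = 0.788011.
The centroid lies 3.42/2 = 1.71 m below the top edge, so y_c = 1.71 m and h_c = 1.71 × 0.788011 = 1.3475 m.
A = 5.45 × 3.42 = 18.639 m².
Resultant F = γ·h_c·A = 8.96634 × 1.3475 × 18.639 = 225.199 kN.
I_c = b·h³/12 = 5.45 × 3.42³/12 = 18.1674 m⁴.
Centre of pressure: y_p = y_c + I_c/(y_c·A) = 1.71 + 18.1674/(1.71 × 18.639) = 1.71 + 0.569999 = 2.28 m along the plane.
The resultant acts 1.71 + 0.569999 = 2.28 m (along the plate) below the hinge at the top edge, so the moment about the hinge is M = F × 2.28 = 225.199 × 2.28 = 513.454 kN·m.
A normal force at the bottom, 3.42 m from the hinge, must supply this moment: P = 513.454/3.42 = 150.133 kN.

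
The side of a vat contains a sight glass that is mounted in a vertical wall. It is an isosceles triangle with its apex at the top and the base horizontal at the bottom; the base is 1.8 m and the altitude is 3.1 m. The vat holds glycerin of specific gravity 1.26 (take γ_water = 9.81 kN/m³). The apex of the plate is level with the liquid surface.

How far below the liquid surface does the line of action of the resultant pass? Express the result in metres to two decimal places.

γ = 1.26 × 9.81 = 12.3606 kN/m³.
With the apex up, the centroid sits 2h/3 = 2 × 3.1/3 = 2.06667 m below the apex, so the centroid depth is h_c = 2.06667 m.
A = ½ × 1.8 × 3.1 = 2.79 m².
Resultant F = γ·h_c·A = 12.3606 × 2.06667 × 2.79 = 71.2713 kN.
I_c = b·h³/36 = 1.8 × 3.1³/36 = 1.48955 m⁴.
Centre of pressure: y_p = y_c + I_c/(y_c·A) = 2.06667 + 1.48955/(2.06667 × 2.79) = 2.06667 + 0.258333 = 2.325 m along the plane.

h_p = 2.33 m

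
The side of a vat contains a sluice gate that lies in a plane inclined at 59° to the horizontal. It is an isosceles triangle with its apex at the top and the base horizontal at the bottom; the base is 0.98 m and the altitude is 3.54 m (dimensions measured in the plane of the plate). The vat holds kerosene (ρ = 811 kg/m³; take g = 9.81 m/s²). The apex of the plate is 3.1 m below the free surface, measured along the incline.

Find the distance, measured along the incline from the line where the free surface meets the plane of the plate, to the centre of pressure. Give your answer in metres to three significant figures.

γ = ρg = 811 × 9.81 / 1000 = 7.95591 kN/m³.
Let θ = 59° be the plate's angle to the horizontal; measure y along the incline from where the plane meets the free surface. Vertical depth h = y·sinθ with sinθ = 0.857167.
With the apex up, the centroid sits 2h/3 = 2 × 3.54/3 = 2.36 m below the apex, so y_c = 3.1 + 2.36 = 5.46 m and h_c = 5.46 × 0.857167 = 4.68013 m.
A = ½ × 0.98 × 3.54 = 1.7346 m².
Resultant F = γ·h_c·A = 7.95591 × 4.68013 × 1.7346 = 64.5873 kN.
I_c = b·h³/36 = 0.98 × 3.54³/36 = 1.20763 m⁴.
Centre of pressure: y_p = y_c + I_c/(y_c·A) = 5.46 + 1.20763/(5.46 × 1.7346) = 5.46 + 0.127509 = 5.58751 m along the plane.

y_p = 5.59 m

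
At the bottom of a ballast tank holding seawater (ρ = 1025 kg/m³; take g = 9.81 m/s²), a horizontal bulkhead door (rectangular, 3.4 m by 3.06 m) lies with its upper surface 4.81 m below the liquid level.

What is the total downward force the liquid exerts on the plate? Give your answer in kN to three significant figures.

F ≈ 503 kN

γ = ρg = 1025 × 9.81 / 1000 = 10.05525 kN/m³.
The plate is horizontal, so pressure is uniform at p = γ·h = 10.05525 × 4.81 = 48.3658 kN/m².
A = 3.4 × 3.06 = 10.404 m².
F = p·A = 48.3658 × 10.404 = 503.198 kN.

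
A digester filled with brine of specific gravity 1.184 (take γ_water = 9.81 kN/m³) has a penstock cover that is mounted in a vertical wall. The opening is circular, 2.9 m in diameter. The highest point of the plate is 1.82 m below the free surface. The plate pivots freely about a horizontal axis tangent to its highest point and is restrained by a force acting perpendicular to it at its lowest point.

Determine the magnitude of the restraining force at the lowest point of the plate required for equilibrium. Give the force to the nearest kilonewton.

γ = 1.184 × 9.81 = 11.61504 kN/m³.
The centroid is at the centre, 1.45 m below the top of the plate, so the centroid depth is h_c = 1.82 + 1.45 = 3.27 m.
A = π(1.45)² = 6.6052 m².
Resultant F = γ·h_c·A = 11.61504 × 3.27 × 6.6052 = 250.873 kN.
I_c = πr⁴/4 = π × 1.45⁴/4 = 3.47186 m⁴.
Centre of pressure: y_p = y_c + I_c/(y_c·A) = 3.27 + 3.47186/(3.27 × 6.6052) = 3.27 + 0.160742 = 3.43074 m along the plane.
The resultant acts 1.45 + 0.160742 = 1.61074 m (along the plate) below the hinge at the top edge, so the moment about the hinge is M = F × 1.61074 = 250.873 × 1.61074 = 404.091 kN·m.
A normal force at the bottom, 2.9 m from the hinge, must supply this moment: P = 404.091/2.9 = 139.342 kN.

P ≈ 139 kN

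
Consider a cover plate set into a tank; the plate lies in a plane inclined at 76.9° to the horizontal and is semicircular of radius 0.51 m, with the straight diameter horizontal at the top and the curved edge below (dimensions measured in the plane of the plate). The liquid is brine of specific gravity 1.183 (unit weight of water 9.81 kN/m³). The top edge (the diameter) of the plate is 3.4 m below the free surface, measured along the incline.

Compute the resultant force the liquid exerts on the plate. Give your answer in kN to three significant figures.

γ = 1.183 × 9.81 = 11.60523 kN/m³.
Let θ = 76.9° be the plate's angle to the horizontal; measure y along the incline from where the plane meets the free surface. Vertical depth h = y·sinθ with sinθ = 0.973976.
The centroid of a semicircle lies 4r/(3π) = 0.216451 m from the diameter, here below the top edge, so y_c = 3.4 + 0.216451 = 3.61645 m and h_c = 3.61645 × 0.973976 = 3.52234 m.
A = πr²/2 = π × 0.51²/2 = 0.408564 m².
Resultant F = γ·h_c·A = 11.60523 × 3.52234 × 0.408564 = 16.7011 kN.

F ≈ 16.7 kN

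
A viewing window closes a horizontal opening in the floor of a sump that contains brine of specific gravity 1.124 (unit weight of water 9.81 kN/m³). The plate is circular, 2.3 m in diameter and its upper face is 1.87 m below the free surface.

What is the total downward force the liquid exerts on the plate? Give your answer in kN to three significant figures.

γ = 1.124 × 9.81 = 11.02644 kN/m³.
The plate is horizontal, so pressure is uniform at p = γ·h = 11.02644 × 1.87 = 20.6194 kN/m².
A = π(1.15)² = 4.15476 m².
F = p·A = 20.6194 × 4.15476 = 85.6687 kN.

F ≈ 85.7 kN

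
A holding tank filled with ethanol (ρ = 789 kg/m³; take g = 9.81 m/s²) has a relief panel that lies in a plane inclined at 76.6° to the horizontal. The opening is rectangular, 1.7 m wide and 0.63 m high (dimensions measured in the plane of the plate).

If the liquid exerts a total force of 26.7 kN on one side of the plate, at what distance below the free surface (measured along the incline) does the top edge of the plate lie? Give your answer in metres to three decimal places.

y_top ≈ 2.996 m

γ = ρg = 789 × 9.81 / 1000 = 7.74009 kN/m³.
A = 1.7 × 0.63 = 1.071 m².
From F = γ·h_c·A, the centroid depth is h_c = 26.7/(7.74009 × 1.071) = 3.22089 m.
Let θ = 76.6° be the plate's angle to the horizontal; measure y along the incline from where the plane meets the free surface. Vertical depth h = y·sinθ with sinθ = 0.972776.
Along the incline, y_c = h_c/sinθ = 3.22089/0.972776 = 3.31103 m.
The centroid lies 0.63/2 = 0.315 m below the top edge, so the top edge sits at y_top = 3.31103 − 0.315 = 2.99603 m along the incline.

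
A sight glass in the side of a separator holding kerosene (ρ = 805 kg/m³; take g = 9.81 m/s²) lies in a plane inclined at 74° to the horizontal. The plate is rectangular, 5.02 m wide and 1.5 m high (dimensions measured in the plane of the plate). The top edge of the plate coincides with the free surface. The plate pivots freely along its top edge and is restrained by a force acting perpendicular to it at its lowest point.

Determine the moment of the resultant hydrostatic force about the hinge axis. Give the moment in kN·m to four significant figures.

M ≈ 42.87 kN·m

γ = ρg = 805 × 9.81 / 1000 = 7.89705 kN/m³.
Let θ = 74° be the plate's angle to the horizontal; measure y along the incline from where the plane meets the free surface. Vertical depth h = y·sinθ with sinθ = 0.961262.
The centroid lies 1.5/2 = 0.75 m below the top edge, so y_c = 0.75 m and h_c = 0.75 × 0.961262 = 0.720946 m.
A = 5.02 × 1.5 = 7.53 m².
Resultant F = γ·h_c·A = 7.89705 × 0.720946 × 7.53 = 42.8709 kN.
I_c = b·h³/12 = 5.02 × 1.5³/12 = 1.41187 m⁴.
Centre of pressure: y_p = y_c + I_c/(y_c·A) = 0.75 + 1.41187/(0.75 × 7.53) = 0.75 + 0.249999 = 0.999999 m along the plane.
The resultant acts 0.75 + 0.249999 = 0.999999 m (along the plate) below the hinge at the top edge, so the moment about the hinge is M = F × 0.999999 = 42.8709 × 0.999999 = 42.8709 kN·m.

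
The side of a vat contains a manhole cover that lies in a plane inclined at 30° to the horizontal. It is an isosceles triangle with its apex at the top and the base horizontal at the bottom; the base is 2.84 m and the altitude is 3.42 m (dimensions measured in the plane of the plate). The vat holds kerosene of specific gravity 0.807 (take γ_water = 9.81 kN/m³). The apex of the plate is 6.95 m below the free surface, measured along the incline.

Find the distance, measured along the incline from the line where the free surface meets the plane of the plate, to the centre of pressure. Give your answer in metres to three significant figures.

y_p = 9.30 m

γ = 0.807 × 9.81 = 7.91667 kN/m³.
Let θ = 30° be the plate's angle to the horizontal; measure y along the incline from where the plane meets the free surface. Vertical depth h = y·sinθ with sinθ = 0.500000.
With the apex up, the centroid sits 2h/3 = 2 × 3.42/3 = 2.28 m below the apex, so y_c = 6.95 + 2.28 = 9.23 m and h_c = 9.23 × 0.500000 = 4.615 m.
A = ½ × 2.84 × 3.42 = 4.8564 m².
Resultant F = γ·h_c·A = 7.91667 × 4.615 × 4.8564 = 177.431 kN.
I_c = b·h³/36 = 2.84 × 3.42³/36 = 3.15569 m⁴.
Centre of pressure: y_p = y_c + I_c/(y_c·A) = 9.23 + 3.15569/(9.23 × 4.8564) = 9.23 + 0.0704009 = 9.3004 m along the plane.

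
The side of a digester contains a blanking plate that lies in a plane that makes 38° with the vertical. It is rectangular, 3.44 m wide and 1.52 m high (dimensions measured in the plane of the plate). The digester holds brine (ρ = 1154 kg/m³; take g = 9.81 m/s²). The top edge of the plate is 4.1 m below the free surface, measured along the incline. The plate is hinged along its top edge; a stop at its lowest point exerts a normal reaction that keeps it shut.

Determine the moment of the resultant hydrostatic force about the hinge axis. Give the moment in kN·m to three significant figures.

M ≈ 181 kN·m

γ = ρg = 1154 × 9.81 / 1000 = 11.32074 kN/m³.
The plate makes 38° with the vertical, i.e. θ = 90° − 38° = 52° to the horizontal. Measuring y along the incline from the free-surface line, vertical depth h = y·sinθ with sinθ = 0.788011.
The centroid lies 1.52/2 = 0.76 m below the top edge, so y_c = 4.1 + 0.76 = 4.86 m and h_c = 4.86 × 0.788011 = 3.82973 m.
A = 3.44 × 1.52 = 5.2288 m².
Resultant F = γ·h_c·A = 11.32074 × 3.82973 × 5.2288 = 226.697 kN.
I_c = b·h³/12 = 3.44 × 1.52³/12 = 1.00672 m⁴.
Centre of pressure: y_p = y_c + I_c/(y_c·A) = 4.86 + 1.00672/(4.86 × 5.2288) = 4.86 + 0.039616 = 4.89962 m along the plane.
The resultant acts 0.76 + 0.039616 = 0.799616 m (along the plate) below the hinge at the top edge, so the moment about the hinge is M = F × 0.799616 = 226.697 × 0.799616 = 181.271 kN·m.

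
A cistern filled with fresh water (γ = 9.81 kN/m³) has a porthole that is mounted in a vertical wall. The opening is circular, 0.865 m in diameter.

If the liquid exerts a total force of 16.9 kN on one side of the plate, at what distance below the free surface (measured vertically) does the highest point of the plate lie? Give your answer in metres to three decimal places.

d_top ≈ 2.499 m

γ = 9.81 kN/m³.
A = π(0.4325)² = 0.587655 m².
From F = γ·h_c·A, the centroid depth is h_c = 16.9/(9.81 × 0.587655) = 2.93154 m.
The centroid is at the centre, 0.4325 m below the top of the plate, so the highest point sits at h_top = 2.93154 − 0.4325 = 2.49904 m below the surface.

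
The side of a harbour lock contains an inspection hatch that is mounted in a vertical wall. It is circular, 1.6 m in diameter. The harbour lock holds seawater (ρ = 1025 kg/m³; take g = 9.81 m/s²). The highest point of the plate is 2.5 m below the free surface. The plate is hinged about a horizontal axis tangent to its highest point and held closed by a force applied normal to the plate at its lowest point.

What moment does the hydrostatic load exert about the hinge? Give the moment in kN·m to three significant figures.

M ≈ 56.6 kN·m

γ = ρg = 1025 × 9.81 / 1000 = 10.05525 kN/m³.
The centroid is at the centre, 0.8 m below the top of the plate, so the centroid depth is h_c = 2.5 + 0.8 = 3.3 m.
A = π(0.8)² = 2.01062 m².
Resultant F = γ·h_c·A = 10.05525 × 3.3 × 2.01062 = 66.717 kN.
I_c = πr⁴/4 = π × 0.8⁴/4 = 0.321699 m⁴.
Centre of pressure: y_p = y_c + I_c/(y_c·A) = 3.3 + 0.321699/(3.3 × 2.01062) = 3.3 + 0.0484848 = 3.34848 m along the plane.
The resultant acts 0.8 + 0.0484848 = 0.848485 m (along the plate) below the hinge at the top edge, so the moment about the hinge is M = F × 0.848485 = 66.717 × 0.848485 = 56.6084 kN·m.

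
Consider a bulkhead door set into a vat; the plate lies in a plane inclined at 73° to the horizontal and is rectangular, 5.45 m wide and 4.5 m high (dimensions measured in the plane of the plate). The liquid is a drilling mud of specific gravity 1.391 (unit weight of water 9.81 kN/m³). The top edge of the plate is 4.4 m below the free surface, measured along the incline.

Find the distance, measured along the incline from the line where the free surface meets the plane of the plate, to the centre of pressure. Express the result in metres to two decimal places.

y_p = 6.90 m

γ = 1.391 × 9.81 = 13.64571 kN/m³.
Let θ = 73° be the plate's angle to the horizontal; measure y along the incline from where the plane meets the free surface. Vertical depth h = y·sinθ with sinθ = 0.956305.
The centroid lies 4.5/2 = 2.25 m below the top edge, so y_c = 4.4 + 2.25 = 6.65 m and h_c = 6.65 × 0.956305 = 6.35943 m.
A = 5.45 × 4.5 = 24.525 m².
Resultant F = γ·h_c·A = 13.64571 × 6.35943 × 24.525 = 2128.25 kN.
I_c = b·h³/12 = 5.45 × 4.5³/12 = 41.3859 m⁴.
Centre of pressure: y_p = y_c + I_c/(y_c·A) = 6.65 + 41.3859/(6.65 × 24.525) = 6.65 + 0.253759 = 6.90376 m along the plane.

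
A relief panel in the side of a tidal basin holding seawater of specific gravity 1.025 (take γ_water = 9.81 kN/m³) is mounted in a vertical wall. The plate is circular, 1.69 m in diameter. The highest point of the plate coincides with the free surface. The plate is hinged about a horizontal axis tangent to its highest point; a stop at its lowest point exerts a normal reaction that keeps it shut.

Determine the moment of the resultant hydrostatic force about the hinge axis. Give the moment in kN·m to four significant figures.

γ = 1.025 × 9.81 = 10.05525 kN/m³.
The centroid is at the centre, 0.845 m below the top of the plate, so the centroid depth is h_c = 0.845 m.
A = π(0.845)² = 2.24318 m².
Resultant F = γ·h_c·A = 10.05525 × 0.845 × 2.24318 = 19.0596 kN.
I_c = πr⁴/4 = π × 0.845⁴/4 = 0.400421 m⁴.
Centre of pressure: y_p = y_c + I_c/(y_c·A) = 0.845 + 0.400421/(0.845 × 2.24318) = 0.845 + 0.21125 = 1.05625 m along the plane.
The resultant acts 0.845 + 0.21125 = 1.05625 m (along the plate) below the hinge at the top edge, so the moment about the hinge is M = F × 1.05625 = 19.0596 × 1.05625 = 20.1317 kN·m.

M ≈ 20.13 kN·m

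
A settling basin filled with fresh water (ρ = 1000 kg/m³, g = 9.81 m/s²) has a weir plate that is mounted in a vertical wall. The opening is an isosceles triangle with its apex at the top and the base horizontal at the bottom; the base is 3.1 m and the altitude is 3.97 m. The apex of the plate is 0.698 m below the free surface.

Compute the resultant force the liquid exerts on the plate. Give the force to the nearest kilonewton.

γ = ρg = 1000 × 9.81 = 9810 N/m³ = 9.81 kN/m³.
With the apex up, the centroid sits 2h/3 = 2 × 3.97/3 = 2.64667 m below the apex, so the centroid depth is h_c = 0.698 + 2.64667 = 3.34467 m.
A = ½ × 3.1 × 3.97 = 6.1535 m².
Resultant F = γ·h_c·A = 9.81 × 3.34467 × 6.1535 = 201.904 kN.

F ≈ 202 kN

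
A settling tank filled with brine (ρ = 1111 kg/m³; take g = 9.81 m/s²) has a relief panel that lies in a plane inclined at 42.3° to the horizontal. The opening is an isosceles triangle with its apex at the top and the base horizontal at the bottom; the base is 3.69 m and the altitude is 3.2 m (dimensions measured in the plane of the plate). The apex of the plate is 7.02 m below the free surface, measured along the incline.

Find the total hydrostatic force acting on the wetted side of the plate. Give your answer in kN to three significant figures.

γ = ρg = 1111 × 9.81 / 1000 = 10.89891 kN/m³.
Let θ = 42.3° be the plate's angle to the horizontal; measure y along the incline from where the plane meets the free surface. Vertical depth h = y·sinθ with sinθ = 0.673013.
With the apex up, the centroid sits 2h/3 = 2 × 3.2/3 = 2.13333 m below the apex, so y_c = 7.02 + 2.13333 = 9.15333 m and h_c = 9.15333 × 0.673013 = 6.16031 m.
A = ½ × 3.69 × 3.2 = 5.904 m².
Resultant F = γ·h_c·A = 10.89891 × 6.16031 × 5.904 = 396.398 kN.

F ≈ 396 kN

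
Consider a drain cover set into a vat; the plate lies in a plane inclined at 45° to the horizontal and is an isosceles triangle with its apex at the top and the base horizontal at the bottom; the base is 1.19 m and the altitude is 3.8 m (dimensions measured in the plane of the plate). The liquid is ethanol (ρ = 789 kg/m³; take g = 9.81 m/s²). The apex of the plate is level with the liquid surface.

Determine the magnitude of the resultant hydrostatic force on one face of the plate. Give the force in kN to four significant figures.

γ = ρg = 789 × 9.81 / 1000 = 7.74009 kN/m³.
Let θ = 45° be the plate's angle to the horizontal; measure y along the incline from where the plane meets the free surface. Vertical depth h = y·sinθ with sinθ = 0.707107.
With the apex up, the centroid sits 2h/3 = 2 × 3.8/3 = 2.53333 m below the apex, so y_c = 2.53333 m and h_c = 2.53333 × 0.707107 = 1.79134 m.
A = ½ × 1.19 × 3.8 = 2.261 m².
Resultant F = γ·h_c·A = 7.74009 × 1.79134 × 2.261 = 31.3491 kN.

F ≈ 31.35 kN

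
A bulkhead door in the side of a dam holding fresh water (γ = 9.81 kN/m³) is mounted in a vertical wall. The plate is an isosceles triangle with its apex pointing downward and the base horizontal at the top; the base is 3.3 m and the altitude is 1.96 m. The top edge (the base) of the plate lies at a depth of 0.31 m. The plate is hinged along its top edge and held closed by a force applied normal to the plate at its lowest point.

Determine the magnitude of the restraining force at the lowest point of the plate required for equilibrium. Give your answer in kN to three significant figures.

P ≈ 13.6 kN

γ = 9.81 kN/m³.
With the apex down, the centroid sits h/3 = 1.96/3 = 0.653333 m below the base (the top edge), so the centroid depth is h_c = 0.31 + 0.653333 = 0.963333 m.
A = ½ × 3.3 × 1.96 = 3.234 m².
Resultant F = γ·h_c·A = 9.81 × 0.963333 × 3.234 = 30.5623 kN.
I_c = b·h³/36 = 3.3 × 1.96³/36 = 0.690207 m⁴.
Centre of pressure: y_p = y_c + I_c/(y_c·A) = 0.963333 + 0.690207/(0.963333 × 3.234) = 0.963333 + 0.221545 = 1.18488 m along the plane.
The resultant acts 0.653333 + 0.221545 = 0.874878 m (along the plate) below the hinge at the top edge, so the moment about the hinge is M = F × 0.874878 = 30.5623 × 0.874878 = 26.7383 kN·m.
A normal force at the bottom, 1.96 m from the hinge, must supply this moment: P = 26.7383/1.96 = 13.642 kN.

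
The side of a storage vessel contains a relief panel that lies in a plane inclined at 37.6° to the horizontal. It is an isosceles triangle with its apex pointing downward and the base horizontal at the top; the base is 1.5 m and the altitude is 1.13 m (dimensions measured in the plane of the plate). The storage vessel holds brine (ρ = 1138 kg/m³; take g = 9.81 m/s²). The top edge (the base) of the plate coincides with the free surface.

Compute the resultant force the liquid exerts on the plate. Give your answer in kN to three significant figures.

F ≈ 2.17 kN

γ = ρg = 1138 × 9.81 / 1000 = 11.16378 kN/m³.
Let θ = 37.6° be the plate's angle to the horizontal; measure y along the incline from where the plane meets the free surface. Vertical depth h = y·sinθ with sinθ = 0.610145.
With the apex down, the centroid sits h/3 = 1.13/3 = 0.376667 m below the base (the top edge), so y_c = 0.376667 m and h_c = 0.376667 × 0.610145 = 0.229821 m.
A = ½ × 1.5 × 1.13 = 0.8475 m².
Resultant F = γ·h_c·A = 11.16378 × 0.229821 × 0.8475 = 2.17441 kN.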